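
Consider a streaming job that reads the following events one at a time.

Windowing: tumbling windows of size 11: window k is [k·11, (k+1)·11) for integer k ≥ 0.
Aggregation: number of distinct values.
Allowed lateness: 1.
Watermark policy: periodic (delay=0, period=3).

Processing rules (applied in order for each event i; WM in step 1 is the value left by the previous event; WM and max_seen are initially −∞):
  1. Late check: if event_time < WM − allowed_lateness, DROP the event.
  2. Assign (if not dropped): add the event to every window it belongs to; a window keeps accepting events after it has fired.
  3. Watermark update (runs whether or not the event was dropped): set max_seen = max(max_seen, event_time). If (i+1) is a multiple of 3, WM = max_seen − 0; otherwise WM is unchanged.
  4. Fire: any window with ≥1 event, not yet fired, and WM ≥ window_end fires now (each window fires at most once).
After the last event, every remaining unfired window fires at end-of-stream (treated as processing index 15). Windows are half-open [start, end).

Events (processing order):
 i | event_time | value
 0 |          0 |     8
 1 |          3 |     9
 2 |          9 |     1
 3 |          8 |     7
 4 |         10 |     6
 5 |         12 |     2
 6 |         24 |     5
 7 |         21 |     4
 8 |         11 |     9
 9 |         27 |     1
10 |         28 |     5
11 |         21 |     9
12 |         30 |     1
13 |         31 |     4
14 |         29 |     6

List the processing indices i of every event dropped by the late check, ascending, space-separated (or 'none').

11

i=0 t=0 v=8: → [0,11); WM=−∞
i=1 t=3 v=9: → [0,11); WM=−∞
i=2 t=9 v=1: → [0,11); WM=9
i=3 t=8 v=7: → [0,11); WM=9
i=4 t=10 v=6: → [0,11); WM=9
i=5 t=12 v=2: → [11,22); WM=12; [0,11) fires=5
i=6 t=24 v=5: → [22,33); WM=12
i=7 t=21 v=4: → [11,22); WM=12
i=8 t=11 v=9: → [11,22); WM=24; [11,22) fires=3
i=9 t=27 v=1: → [22,33); WM=24
i=10 t=28 v=5: → [22,33); WM=24
i=11 t=21 v=9: DROP (t<24-1); WM=28
i=12 t=30 v=1: → [22,33); WM=28
i=13 t=31 v=4: → [22,33); WM=28
i=14 t=29 v=6: → [22,33); WM=31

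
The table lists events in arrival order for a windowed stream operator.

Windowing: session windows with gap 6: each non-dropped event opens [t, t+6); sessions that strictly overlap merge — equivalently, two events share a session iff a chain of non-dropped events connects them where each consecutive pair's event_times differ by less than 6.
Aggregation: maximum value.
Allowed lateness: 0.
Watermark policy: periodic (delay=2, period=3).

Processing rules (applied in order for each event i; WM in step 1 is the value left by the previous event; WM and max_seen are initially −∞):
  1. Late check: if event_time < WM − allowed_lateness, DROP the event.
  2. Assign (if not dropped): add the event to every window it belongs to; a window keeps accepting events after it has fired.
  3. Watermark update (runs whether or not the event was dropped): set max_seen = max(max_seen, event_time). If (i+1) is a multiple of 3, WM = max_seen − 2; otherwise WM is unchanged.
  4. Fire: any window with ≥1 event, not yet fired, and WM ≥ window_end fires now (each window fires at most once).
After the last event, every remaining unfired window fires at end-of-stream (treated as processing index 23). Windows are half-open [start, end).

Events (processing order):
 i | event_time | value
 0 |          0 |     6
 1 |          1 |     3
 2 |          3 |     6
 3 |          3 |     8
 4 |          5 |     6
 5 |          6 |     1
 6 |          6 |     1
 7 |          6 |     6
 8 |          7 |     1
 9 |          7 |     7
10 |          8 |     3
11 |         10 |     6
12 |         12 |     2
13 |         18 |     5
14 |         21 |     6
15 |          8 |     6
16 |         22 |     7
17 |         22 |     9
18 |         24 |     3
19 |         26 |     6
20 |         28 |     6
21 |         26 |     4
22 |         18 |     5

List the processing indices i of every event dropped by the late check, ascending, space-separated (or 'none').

15 22

i=0 t=0 v=6: → [0,6); WM=−∞
i=1 t=1 v=3: → [0,7); WM=−∞
i=2 t=3 v=6: → [0,9); WM=1
i=3 t=3 v=8: → [0,9); WM=1
i=4 t=5 v=6: → [0,11); WM=1
i=5 t=6 v=1: → [0,12); WM=4
i=6 t=6 v=1: → [0,12); WM=4
i=7 t=6 v=6: → [0,12); WM=4
i=8 t=7 v=1: → [0,13); WM=5
i=9 t=7 v=7: → [0,13); WM=5
i=10 t=8 v=3: → [0,14); WM=5
i=11 t=10 v=6: → [0,16); WM=8
i=12 t=12 v=2: → [0,18); WM=8
i=13 t=18 v=5: → [18,24); WM=8
i=14 t=21 v=6: → [18,27); WM=19
i=15 t=8 v=6: DROP (t<19-0); WM=19
i=16 t=22 v=7: → [18,28); WM=19
i=17 t=22 v=9: → [18,28); WM=20
i=18 t=24 v=3: → [18,30); WM=20
i=19 t=26 v=6: → [18,32); WM=20
i=20 t=28 v=6: → [18,34); WM=26
i=21 t=26 v=4: → [18,34); WM=26
i=22 t=18 v=5: DROP (t<26-0); WM=26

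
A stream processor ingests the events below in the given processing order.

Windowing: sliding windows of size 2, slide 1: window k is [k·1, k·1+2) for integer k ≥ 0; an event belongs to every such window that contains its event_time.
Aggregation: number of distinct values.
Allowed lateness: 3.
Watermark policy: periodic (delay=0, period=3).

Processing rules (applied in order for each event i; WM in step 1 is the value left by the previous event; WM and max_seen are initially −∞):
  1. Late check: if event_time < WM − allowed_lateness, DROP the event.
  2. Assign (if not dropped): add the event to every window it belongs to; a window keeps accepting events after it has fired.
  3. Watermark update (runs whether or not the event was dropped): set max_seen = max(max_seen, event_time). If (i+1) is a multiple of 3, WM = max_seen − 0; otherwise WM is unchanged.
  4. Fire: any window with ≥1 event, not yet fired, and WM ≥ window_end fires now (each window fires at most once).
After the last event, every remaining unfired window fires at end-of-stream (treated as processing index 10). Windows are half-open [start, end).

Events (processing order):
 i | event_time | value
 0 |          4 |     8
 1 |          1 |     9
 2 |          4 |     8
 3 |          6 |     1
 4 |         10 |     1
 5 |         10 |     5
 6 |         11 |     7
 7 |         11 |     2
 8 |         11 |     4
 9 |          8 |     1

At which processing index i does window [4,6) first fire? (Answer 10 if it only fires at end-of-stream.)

i=0 t=4 v=8: → [4,6),[3,5); WM=−∞
i=1 t=1 v=9: → [1,3),[0,2); WM=−∞
i=2 t=4 v=8: → [4,6),[3,5); WM=4; [0,2) fires=1 [1,3) fires=1
i=3 t=6 v=1: → [6,8),[5,7); WM=4
i=4 t=10 v=1: → [10,12),[9,11); WM=4
i=5 t=10 v=5: → [10,12),[9,11); WM=10; [3,5) fires=1 [4,6) fires=1 [5,7) fires=1 [6,8) fires=1
i=6 t=11 v=7: → [11,13),[10,12); WM=10
i=7 t=11 v=2: → [11,13),[10,12); WM=10
i=8 t=11 v=4: → [11,13),[10,12); WM=11; [9,11) fires=2
i=9 t=8 v=1: → [8,10),[7,9); WM=11; [7,9) fires=1 [8,10) fires=1

5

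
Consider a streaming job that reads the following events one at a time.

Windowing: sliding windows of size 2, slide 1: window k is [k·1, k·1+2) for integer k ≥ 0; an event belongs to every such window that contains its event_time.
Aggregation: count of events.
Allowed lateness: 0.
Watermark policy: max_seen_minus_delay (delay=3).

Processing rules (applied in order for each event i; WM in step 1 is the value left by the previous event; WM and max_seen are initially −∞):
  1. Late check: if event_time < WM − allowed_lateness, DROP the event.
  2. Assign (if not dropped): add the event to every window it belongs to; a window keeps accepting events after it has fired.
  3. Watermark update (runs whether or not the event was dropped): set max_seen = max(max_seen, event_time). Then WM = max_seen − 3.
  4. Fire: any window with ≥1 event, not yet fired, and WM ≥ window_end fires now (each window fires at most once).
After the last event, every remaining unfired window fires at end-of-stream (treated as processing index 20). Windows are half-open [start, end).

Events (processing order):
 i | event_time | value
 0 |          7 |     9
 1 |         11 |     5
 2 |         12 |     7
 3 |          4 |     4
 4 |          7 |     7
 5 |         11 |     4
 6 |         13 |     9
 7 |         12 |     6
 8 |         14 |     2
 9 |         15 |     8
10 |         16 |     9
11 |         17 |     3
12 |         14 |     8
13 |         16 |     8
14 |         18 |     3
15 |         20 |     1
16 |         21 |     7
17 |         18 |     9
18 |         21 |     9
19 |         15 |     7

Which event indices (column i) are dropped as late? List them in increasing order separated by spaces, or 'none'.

3 4 19

i=0 t=7 v=9: → [7,9),[6,8); WM=4
i=1 t=11 v=5: → [11,13),[10,12); WM=8; [6,8) fires=1
i=2 t=12 v=7: → [12,14),[11,13); WM=9; [7,9) fires=1
i=3 t=4 v=4: DROP (t<9-0); WM=9
i=4 t=7 v=7: DROP (t<9-0); WM=9
i=5 t=11 v=4: → [11,13),[10,12); WM=9
i=6 t=13 v=9: → [13,15),[12,14); WM=10
i=7 t=12 v=6: → [12,14),[11,13); WM=10
i=8 t=14 v=2: → [14,16),[13,15); WM=11
i=9 t=15 v=8: → [15,17),[14,16); WM=12; [10,12) fires=2
i=10 t=16 v=9: → [16,18),[15,17); WM=13; [11,13) fires=4
i=11 t=17 v=3: → [17,19),[16,18); WM=14; [12,14) fires=3
i=12 t=14 v=8: → [14,16),[13,15); WM=14
i=13 t=16 v=8: → [16,18),[15,17); WM=14
i=14 t=18 v=3: → [18,20),[17,19); WM=15; [13,15) fires=3
i=15 t=20 v=1: → [20,22),[19,21); WM=17; [14,16) fires=3 [15,17) fires=3
i=16 t=21 v=7: → [21,23),[20,22); WM=18; [16,18) fires=3
i=17 t=18 v=9: → [18,20),[17,19); WM=18
i=18 t=21 v=9: → [21,23),[20,22); WM=18
i=19 t=15 v=7: DROP (t<18-0); WM=18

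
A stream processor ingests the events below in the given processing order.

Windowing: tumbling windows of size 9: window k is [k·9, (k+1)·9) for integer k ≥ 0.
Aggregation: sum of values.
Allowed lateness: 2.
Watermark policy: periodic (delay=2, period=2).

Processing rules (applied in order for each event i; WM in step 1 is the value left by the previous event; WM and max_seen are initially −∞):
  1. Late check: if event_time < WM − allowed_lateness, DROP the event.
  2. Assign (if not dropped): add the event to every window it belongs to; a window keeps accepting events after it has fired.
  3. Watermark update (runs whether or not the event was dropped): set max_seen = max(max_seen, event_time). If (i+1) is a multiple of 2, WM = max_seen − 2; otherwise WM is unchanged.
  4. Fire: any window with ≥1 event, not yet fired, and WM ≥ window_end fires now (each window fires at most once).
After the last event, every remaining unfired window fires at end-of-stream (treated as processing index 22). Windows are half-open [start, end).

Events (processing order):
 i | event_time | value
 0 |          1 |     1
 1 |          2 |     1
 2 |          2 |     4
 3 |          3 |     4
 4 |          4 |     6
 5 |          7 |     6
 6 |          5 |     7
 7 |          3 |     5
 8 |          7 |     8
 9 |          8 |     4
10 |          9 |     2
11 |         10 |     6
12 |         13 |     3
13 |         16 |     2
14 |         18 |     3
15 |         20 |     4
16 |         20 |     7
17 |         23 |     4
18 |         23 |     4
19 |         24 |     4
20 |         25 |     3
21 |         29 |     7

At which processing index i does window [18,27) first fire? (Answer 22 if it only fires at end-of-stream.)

i=0 t=1 v=1: → [0,9); WM=−∞
i=1 t=2 v=1: → [0,9); WM=0
i=2 t=2 v=4: → [0,9); WM=0
i=3 t=3 v=4: → [0,9); WM=1
i=4 t=4 v=6: → [0,9); WM=1
i=5 t=7 v=6: → [0,9); WM=5
i=6 t=5 v=7: → [0,9); WM=5
i=7 t=3 v=5: → [0,9); WM=5
i=8 t=7 v=8: → [0,9); WM=5
i=9 t=8 v=4: → [0,9); WM=6
i=10 t=9 v=2: → [9,18); WM=6
i=11 t=10 v=6: → [9,18); WM=8
i=12 t=13 v=3: → [9,18); WM=8
i=13 t=16 v=2: → [9,18); WM=14; [0,9) fires=46
i=14 t=18 v=3: → [18,27); WM=14
i=15 t=20 v=4: → [18,27); WM=18; [9,18) fires=13
i=16 t=20 v=7: → [18,27); WM=18
i=17 t=23 v=4: → [18,27); WM=21
i=18 t=23 v=4: → [18,27); WM=21
i=19 t=24 v=4: → [18,27); WM=22
i=20 t=25 v=3: → [18,27); WM=22
i=21 t=29 v=7: → [27,36); WM=27; [18,27) fires=29

21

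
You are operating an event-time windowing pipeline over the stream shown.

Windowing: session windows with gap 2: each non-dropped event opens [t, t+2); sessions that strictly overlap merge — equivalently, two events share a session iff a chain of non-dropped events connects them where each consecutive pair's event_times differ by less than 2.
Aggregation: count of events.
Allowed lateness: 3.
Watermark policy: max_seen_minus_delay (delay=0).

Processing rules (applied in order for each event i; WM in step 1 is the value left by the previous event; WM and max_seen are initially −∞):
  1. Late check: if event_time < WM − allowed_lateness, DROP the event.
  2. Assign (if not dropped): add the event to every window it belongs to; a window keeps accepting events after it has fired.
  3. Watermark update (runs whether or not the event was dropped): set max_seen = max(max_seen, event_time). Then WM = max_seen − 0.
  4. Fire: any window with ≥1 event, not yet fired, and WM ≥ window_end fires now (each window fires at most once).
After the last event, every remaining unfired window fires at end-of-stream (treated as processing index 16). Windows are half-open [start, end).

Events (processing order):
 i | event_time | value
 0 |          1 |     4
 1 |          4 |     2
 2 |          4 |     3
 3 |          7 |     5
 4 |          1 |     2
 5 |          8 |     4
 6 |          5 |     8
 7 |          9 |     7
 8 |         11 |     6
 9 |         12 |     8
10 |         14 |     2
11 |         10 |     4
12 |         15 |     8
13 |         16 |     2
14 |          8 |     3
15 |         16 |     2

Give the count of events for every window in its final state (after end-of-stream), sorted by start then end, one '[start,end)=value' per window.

i=0 t=1 v=4: → [1,3); WM=1
i=1 t=4 v=2: → [4,6); WM=4
i=2 t=4 v=3: → [4,6); WM=4
i=3 t=7 v=5: → [7,9); WM=7
i=4 t=1 v=2: DROP (t<7-3); WM=7
i=5 t=8 v=4: → [7,10); WM=8
i=6 t=5 v=8: → [4,7); WM=8
i=7 t=9 v=7: → [7,11); WM=9
i=8 t=11 v=6: → [11,13); WM=11
i=9 t=12 v=8: → [11,14); WM=12
i=10 t=14 v=2: → [14,16); WM=14
i=11 t=10 v=4: DROP (t<14-3); WM=14
i=12 t=15 v=8: → [14,17); WM=15
i=13 t=16 v=2: → [14,18); WM=16
i=14 t=8 v=3: DROP (t<16-3); WM=16
i=15 t=16 v=2: → [14,18); WM=16

[1,3)=1 [4,7)=3 [7,11)=3 [11,14)=2 [14,18)=4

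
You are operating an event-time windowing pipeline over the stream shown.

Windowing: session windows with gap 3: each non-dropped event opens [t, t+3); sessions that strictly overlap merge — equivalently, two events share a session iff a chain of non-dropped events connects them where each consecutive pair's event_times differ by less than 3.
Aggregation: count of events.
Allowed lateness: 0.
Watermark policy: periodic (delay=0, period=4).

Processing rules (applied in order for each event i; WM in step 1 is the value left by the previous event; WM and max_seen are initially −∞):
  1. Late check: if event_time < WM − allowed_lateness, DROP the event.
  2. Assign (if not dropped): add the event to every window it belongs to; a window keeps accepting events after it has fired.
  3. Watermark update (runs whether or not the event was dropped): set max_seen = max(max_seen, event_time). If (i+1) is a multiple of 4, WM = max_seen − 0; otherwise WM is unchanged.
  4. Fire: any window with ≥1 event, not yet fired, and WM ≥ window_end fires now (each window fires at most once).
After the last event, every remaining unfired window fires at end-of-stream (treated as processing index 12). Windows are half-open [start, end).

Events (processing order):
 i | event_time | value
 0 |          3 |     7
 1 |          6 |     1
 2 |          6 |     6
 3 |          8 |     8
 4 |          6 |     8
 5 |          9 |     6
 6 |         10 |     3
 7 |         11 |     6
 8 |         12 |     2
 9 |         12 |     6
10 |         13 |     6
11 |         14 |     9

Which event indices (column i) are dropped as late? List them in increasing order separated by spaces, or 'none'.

i=0 t=3 v=7: → [3,6); WM=−∞
i=1 t=6 v=1: → [6,9); WM=−∞
i=2 t=6 v=6: → [6,9); WM=−∞
i=3 t=8 v=8: → [6,11); WM=8
i=4 t=6 v=8: DROP (t<8-0); WM=8
i=5 t=9 v=6: → [6,12); WM=8
i=6 t=10 v=3: → [6,13); WM=8
i=7 t=11 v=6: → [6,14); WM=11
i=8 t=12 v=2: → [6,15); WM=11
i=9 t=12 v=6: → [6,15); WM=11
i=10 t=13 v=6: → [6,16); WM=11
i=11 t=14 v=9: → [6,17); WM=14

4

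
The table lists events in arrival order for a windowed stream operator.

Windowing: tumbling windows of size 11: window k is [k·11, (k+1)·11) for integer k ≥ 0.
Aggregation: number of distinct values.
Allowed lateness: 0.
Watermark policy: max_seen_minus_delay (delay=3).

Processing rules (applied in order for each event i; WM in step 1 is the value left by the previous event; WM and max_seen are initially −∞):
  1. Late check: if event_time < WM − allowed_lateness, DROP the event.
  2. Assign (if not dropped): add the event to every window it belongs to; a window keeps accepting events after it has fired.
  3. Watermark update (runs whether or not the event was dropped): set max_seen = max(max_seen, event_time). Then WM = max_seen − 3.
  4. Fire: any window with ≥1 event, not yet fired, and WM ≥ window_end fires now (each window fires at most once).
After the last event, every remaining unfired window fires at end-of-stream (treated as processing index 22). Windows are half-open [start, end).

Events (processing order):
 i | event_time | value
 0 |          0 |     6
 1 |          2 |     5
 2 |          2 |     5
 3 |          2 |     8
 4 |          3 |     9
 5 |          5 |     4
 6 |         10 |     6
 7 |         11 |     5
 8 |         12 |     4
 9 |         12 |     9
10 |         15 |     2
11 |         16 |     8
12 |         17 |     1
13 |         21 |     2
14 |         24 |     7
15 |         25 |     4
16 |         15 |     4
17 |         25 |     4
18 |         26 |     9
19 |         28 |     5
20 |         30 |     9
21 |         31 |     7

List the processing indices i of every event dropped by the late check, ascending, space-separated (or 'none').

16

i=0 t=0 v=6: → [0,11); WM=-3
i=1 t=2 v=5: → [0,11); WM=-1
i=2 t=2 v=5: → [0,11); WM=-1
i=3 t=2 v=8: → [0,11); WM=-1
i=4 t=3 v=9: → [0,11); WM=0
i=5 t=5 v=4: → [0,11); WM=2
i=6 t=10 v=6: → [0,11); WM=7
i=7 t=11 v=5: → [11,22); WM=8
i=8 t=12 v=4: → [11,22); WM=9
i=9 t=12 v=9: → [11,22); WM=9
i=10 t=15 v=2: → [11,22); WM=12; [0,11) fires=5
i=11 t=16 v=8: → [11,22); WM=13
i=12 t=17 v=1: → [11,22); WM=14
i=13 t=21 v=2: → [11,22); WM=18
i=14 t=24 v=7: → [22,33); WM=21
i=15 t=25 v=4: → [22,33); WM=22; [11,22) fires=6
i=16 t=15 v=4: DROP (t<22-0); WM=22
i=17 t=25 v=4: → [22,33); WM=22
i=18 t=26 v=9: → [22,33); WM=23
i=19 t=28 v=5: → [22,33); WM=25
i=20 t=30 v=9: → [22,33); WM=27
i=21 t=31 v=7: → [22,33); WM=28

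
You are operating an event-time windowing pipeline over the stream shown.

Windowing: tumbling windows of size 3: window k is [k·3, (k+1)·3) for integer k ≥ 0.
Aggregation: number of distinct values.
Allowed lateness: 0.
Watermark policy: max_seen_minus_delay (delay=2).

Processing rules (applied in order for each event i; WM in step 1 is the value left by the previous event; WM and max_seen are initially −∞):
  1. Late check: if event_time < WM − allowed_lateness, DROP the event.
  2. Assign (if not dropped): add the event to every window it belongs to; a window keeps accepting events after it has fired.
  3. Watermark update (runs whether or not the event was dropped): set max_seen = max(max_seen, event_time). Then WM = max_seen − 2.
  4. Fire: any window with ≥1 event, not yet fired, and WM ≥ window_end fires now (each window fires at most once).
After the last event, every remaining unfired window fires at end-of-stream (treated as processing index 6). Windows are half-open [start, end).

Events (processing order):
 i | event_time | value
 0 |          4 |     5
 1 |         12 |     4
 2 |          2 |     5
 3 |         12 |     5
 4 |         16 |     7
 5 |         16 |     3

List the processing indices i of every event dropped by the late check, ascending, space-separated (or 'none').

i=0 t=4 v=5: → [3,6); WM=2
i=1 t=12 v=4: → [12,15); WM=10; [3,6) fires=1
i=2 t=2 v=5: DROP (t<10-0); WM=10
i=3 t=12 v=5: → [12,15); WM=10
i=4 t=16 v=7: → [15,18); WM=14
i=5 t=16 v=3: → [15,18); WM=14

2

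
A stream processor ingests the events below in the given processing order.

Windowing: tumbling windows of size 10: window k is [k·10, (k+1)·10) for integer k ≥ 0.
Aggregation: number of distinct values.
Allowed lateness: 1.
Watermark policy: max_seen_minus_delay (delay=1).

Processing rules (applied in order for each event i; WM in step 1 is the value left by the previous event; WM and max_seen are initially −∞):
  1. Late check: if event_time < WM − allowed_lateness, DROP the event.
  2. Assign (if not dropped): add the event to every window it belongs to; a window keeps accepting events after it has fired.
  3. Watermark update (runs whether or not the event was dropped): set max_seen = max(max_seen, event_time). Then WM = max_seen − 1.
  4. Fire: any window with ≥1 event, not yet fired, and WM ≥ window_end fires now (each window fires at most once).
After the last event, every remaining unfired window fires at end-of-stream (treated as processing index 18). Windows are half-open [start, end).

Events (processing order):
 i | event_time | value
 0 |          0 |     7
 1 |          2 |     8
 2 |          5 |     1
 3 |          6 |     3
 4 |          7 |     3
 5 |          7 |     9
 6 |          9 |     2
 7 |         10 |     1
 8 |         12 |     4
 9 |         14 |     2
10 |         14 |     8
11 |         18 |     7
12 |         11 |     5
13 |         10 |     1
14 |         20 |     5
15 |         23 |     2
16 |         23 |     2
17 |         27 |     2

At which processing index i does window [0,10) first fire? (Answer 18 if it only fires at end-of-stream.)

8

i=0 t=0 v=7: → [0,10); WM=-1
i=1 t=2 v=8: → [0,10); WM=1
i=2 t=5 v=1: → [0,10); WM=4
i=3 t=6 v=3: → [0,10); WM=5
i=4 t=7 v=3: → [0,10); WM=6
i=5 t=7 v=9: → [0,10); WM=6
i=6 t=9 v=2: → [0,10); WM=8
i=7 t=10 v=1: → [10,20); WM=9
i=8 t=12 v=4: → [10,20); WM=11; [0,10) fires=6
i=9 t=14 v=2: → [10,20); WM=13
i=10 t=14 v=8: → [10,20); WM=13
i=11 t=18 v=7: → [10,20); WM=17
i=12 t=11 v=5: DROP (t<17-1); WM=17
i=13 t=10 v=1: DROP (t<17-1); WM=17
i=14 t=20 v=5: → [20,30); WM=19
i=15 t=23 v=2: → [20,30); WM=22; [10,20) fires=5
i=16 t=23 v=2: → [20,30); WM=22
i=17 t=27 v=2: → [20,30); WM=26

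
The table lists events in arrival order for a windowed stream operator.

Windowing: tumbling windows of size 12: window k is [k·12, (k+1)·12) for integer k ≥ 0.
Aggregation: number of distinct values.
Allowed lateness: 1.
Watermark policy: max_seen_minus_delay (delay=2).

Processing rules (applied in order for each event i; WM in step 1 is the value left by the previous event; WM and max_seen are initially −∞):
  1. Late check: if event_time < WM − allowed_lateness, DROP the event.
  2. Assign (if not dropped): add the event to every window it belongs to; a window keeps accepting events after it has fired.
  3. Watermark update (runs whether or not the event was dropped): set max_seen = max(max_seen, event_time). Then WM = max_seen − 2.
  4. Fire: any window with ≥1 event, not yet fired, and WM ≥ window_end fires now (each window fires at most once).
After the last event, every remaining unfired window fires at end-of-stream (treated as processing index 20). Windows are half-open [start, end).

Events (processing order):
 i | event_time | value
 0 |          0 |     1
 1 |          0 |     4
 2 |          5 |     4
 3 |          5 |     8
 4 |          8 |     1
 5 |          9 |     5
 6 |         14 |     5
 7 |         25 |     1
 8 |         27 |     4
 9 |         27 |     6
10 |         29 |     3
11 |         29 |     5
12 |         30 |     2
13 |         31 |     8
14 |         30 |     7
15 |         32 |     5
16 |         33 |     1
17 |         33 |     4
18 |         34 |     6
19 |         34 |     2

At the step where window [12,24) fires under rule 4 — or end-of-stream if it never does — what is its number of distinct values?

1

i=0 t=0 v=1: → [0,12); WM=-2
i=1 t=0 v=4: → [0,12); WM=-2
i=2 t=5 v=4: → [0,12); WM=3
i=3 t=5 v=8: → [0,12); WM=3
i=4 t=8 v=1: → [0,12); WM=6
i=5 t=9 v=5: → [0,12); WM=7
i=6 t=14 v=5: → [12,24); WM=12; [0,12) fires=4
i=7 t=25 v=1: → [24,36); WM=23
i=8 t=27 v=4: → [24,36); WM=25; [12,24) fires=1
i=9 t=27 v=6: → [24,36); WM=25
i=10 t=29 v=3: → [24,36); WM=27
i=11 t=29 v=5: → [24,36); WM=27
i=12 t=30 v=2: → [24,36); WM=28
i=13 t=31 v=8: → [24,36); WM=29
i=14 t=30 v=7: → [24,36); WM=29
i=15 t=32 v=5: → [24,36); WM=30
i=16 t=33 v=1: → [24,36); WM=31
i=17 t=33 v=4: → [24,36); WM=31
i=18 t=34 v=6: → [24,36); WM=32
i=19 t=34 v=2: → [24,36); WM=32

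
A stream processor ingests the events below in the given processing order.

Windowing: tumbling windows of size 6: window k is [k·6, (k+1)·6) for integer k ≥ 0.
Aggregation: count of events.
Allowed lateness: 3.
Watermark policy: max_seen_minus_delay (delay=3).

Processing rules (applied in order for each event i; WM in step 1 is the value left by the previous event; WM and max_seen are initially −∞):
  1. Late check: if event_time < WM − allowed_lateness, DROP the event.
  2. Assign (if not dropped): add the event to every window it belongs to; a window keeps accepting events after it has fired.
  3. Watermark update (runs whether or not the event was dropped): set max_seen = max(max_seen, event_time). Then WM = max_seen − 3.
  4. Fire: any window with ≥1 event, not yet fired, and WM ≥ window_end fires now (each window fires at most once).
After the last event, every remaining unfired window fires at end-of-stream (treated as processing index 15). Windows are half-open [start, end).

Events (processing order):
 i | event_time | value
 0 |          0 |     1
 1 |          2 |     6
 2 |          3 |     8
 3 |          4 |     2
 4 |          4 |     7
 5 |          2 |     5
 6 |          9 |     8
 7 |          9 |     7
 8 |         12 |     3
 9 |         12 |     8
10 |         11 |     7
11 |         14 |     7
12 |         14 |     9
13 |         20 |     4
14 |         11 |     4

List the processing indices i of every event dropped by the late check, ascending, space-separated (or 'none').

14

i=0 t=0 v=1: → [0,6); WM=-3
i=1 t=2 v=6: → [0,6); WM=-1
i=2 t=3 v=8: → [0,6); WM=0
i=3 t=4 v=2: → [0,6); WM=1
i=4 t=4 v=7: → [0,6); WM=1
i=5 t=2 v=5: → [0,6); WM=1
i=6 t=9 v=8: → [6,12); WM=6; [0,6) fires=6
i=7 t=9 v=7: → [6,12); WM=6
i=8 t=12 v=3: → [12,18); WM=9
i=9 t=12 v=8: → [12,18); WM=9
i=10 t=11 v=7: → [6,12); WM=9
i=11 t=14 v=7: → [12,18); WM=11
i=12 t=14 v=9: → [12,18); WM=11
i=13 t=20 v=4: → [18,24); WM=17; [6,12) fires=3
i=14 t=11 v=4: DROP (t<17-3); WM=17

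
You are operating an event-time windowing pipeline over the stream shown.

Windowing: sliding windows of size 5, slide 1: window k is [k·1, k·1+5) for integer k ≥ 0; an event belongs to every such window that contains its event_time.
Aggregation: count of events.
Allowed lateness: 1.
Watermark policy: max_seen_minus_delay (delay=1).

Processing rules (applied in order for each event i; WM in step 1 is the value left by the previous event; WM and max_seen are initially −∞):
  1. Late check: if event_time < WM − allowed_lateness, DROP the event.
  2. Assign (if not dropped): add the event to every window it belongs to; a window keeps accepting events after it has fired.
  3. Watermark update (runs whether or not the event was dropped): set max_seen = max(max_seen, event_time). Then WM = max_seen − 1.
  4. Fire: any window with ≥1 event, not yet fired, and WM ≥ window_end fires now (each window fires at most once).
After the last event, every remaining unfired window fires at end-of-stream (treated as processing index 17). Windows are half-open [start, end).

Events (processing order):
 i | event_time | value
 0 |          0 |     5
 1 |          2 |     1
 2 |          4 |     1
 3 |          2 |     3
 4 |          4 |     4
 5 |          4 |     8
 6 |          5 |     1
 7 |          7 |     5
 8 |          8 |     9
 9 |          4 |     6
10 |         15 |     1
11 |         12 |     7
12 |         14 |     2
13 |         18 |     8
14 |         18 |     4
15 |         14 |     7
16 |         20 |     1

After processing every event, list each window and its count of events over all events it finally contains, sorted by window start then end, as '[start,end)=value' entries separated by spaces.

i=0 t=0 v=5: → [0,5); WM=-1
i=1 t=2 v=1: → [2,7),[1,6),[0,5); WM=1
i=2 t=4 v=1: → [4,9),[3,8),[2,7),[1,6),[0,5); WM=3
i=3 t=2 v=3: → [2,7),[1,6),[0,5); WM=3
i=4 t=4 v=4: → [4,9),[3,8),[2,7),[1,6),[0,5); WM=3
i=5 t=4 v=8: → [4,9),[3,8),[2,7),[1,6),[0,5); WM=3
i=6 t=5 v=1: → [5,10),[4,9),[3,8),[2,7),[1,6); WM=4
i=7 t=7 v=5: → [7,12),[6,11),[5,10),[4,9),[3,8); WM=6; [0,5) fires=6 [1,6) fires=6
i=8 t=8 v=9: → [8,13),[7,12),[6,11),[5,10),[4,9); WM=7; [2,7) fires=6
i=9 t=4 v=6: DROP (t<7-1); WM=7
i=10 t=15 v=1: → [15,20),[14,19),[13,18),[12,17),[11,16); WM=14; [3,8) fires=5 [4,9) fires=6 [5,10) fires=3 [6,11) fires=2 [7,12) fires=2 [8,13) fires=1
i=11 t=12 v=7: DROP (t<14-1); WM=14
i=12 t=14 v=2: → [14,19),[13,18),[12,17),[11,16),[10,15); WM=14
i=13 t=18 v=8: → [18,23),[17,22),[16,21),[15,20),[14,19); WM=17; [10,15) fires=1 [11,16) fires=2 [12,17) fires=2
i=14 t=18 v=4: → [18,23),[17,22),[16,21),[15,20),[14,19); WM=17
i=15 t=14 v=7: DROP (t<17-1); WM=17
i=16 t=20 v=1: → [20,25),[19,24),[18,23),[17,22),[16,21); WM=19; [13,18) fires=2 [14,19) fires=4

[0,5)=6 [1,6)=6 [2,7)=6 [3,8)=5 [4,9)=6 [5,10)=3 [6,11)=2 [7,12)=2 [8,13)=1 [10,15)=1 [11,16)=2 [12,17)=2 [13,18)=2 [14,19)=4 [15,20)=3 [16,21)=3 [17,22)=3 [18,23)=3 [19,24)=1 [20,25)=1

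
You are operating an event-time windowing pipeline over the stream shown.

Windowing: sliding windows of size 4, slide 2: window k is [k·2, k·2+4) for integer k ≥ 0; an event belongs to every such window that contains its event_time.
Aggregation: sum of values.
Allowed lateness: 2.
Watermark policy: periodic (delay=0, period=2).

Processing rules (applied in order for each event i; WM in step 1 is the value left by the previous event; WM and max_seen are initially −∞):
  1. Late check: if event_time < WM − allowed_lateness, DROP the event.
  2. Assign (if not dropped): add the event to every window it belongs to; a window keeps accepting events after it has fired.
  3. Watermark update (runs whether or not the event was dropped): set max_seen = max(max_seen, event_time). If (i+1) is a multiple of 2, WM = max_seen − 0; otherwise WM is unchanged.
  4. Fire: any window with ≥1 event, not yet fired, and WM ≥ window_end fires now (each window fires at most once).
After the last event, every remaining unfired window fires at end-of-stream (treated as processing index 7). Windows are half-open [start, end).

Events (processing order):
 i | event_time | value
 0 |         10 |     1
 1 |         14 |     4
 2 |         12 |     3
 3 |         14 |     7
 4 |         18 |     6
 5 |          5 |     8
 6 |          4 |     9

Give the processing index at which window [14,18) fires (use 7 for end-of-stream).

i=0 t=10 v=1: → [10,14),[8,12); WM=−∞
i=1 t=14 v=4: → [14,18),[12,16); WM=14; [8,12) fires=1 [10,14) fires=1
i=2 t=12 v=3: → [12,16),[10,14); WM=14
i=3 t=14 v=7: → [14,18),[12,16); WM=14
i=4 t=18 v=6: → [18,22),[16,20); WM=14
i=5 t=5 v=8: DROP (t<14-2); WM=18; [12,16) fires=14 [14,18) fires=11
i=6 t=4 v=9: DROP (t<18-2); WM=18

5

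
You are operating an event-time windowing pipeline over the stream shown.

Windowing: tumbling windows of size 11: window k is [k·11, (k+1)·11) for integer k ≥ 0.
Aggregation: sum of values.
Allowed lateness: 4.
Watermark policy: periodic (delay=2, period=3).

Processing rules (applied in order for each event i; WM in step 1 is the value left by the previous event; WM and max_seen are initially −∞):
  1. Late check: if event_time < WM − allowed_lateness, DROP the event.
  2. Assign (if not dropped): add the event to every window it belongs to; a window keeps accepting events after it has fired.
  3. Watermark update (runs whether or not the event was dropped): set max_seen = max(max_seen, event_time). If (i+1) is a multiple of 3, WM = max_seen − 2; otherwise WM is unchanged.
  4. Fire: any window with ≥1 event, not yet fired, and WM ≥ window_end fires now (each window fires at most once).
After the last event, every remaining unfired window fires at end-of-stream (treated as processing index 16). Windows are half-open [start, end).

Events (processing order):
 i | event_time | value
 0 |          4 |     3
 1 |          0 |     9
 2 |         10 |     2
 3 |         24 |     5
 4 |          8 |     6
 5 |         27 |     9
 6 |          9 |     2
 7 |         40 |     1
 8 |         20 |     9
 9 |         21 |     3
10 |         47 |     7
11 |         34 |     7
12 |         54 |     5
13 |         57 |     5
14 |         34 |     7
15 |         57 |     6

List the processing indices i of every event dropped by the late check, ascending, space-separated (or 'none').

6 8 9 14

i=0 t=4 v=3: → [0,11); WM=−∞
i=1 t=0 v=9: → [0,11); WM=−∞
i=2 t=10 v=2: → [0,11); WM=8
i=3 t=24 v=5: → [22,33); WM=8
i=4 t=8 v=6: → [0,11); WM=8
i=5 t=27 v=9: → [22,33); WM=25; [0,11) fires=20
i=6 t=9 v=2: DROP (t<25-4); WM=25
i=7 t=40 v=1: → [33,44); WM=25
i=8 t=20 v=9: DROP (t<25-4); WM=38; [22,33) fires=14
i=9 t=21 v=3: DROP (t<38-4); WM=38
i=10 t=47 v=7: → [44,55); WM=38
i=11 t=34 v=7: → [33,44); WM=45; [33,44) fires=8
i=12 t=54 v=5: → [44,55); WM=45
i=13 t=57 v=5: → [55,66); WM=45
i=14 t=34 v=7: DROP (t<45-4); WM=55; [44,55) fires=12
i=15 t=57 v=6: → [55,66); WM=55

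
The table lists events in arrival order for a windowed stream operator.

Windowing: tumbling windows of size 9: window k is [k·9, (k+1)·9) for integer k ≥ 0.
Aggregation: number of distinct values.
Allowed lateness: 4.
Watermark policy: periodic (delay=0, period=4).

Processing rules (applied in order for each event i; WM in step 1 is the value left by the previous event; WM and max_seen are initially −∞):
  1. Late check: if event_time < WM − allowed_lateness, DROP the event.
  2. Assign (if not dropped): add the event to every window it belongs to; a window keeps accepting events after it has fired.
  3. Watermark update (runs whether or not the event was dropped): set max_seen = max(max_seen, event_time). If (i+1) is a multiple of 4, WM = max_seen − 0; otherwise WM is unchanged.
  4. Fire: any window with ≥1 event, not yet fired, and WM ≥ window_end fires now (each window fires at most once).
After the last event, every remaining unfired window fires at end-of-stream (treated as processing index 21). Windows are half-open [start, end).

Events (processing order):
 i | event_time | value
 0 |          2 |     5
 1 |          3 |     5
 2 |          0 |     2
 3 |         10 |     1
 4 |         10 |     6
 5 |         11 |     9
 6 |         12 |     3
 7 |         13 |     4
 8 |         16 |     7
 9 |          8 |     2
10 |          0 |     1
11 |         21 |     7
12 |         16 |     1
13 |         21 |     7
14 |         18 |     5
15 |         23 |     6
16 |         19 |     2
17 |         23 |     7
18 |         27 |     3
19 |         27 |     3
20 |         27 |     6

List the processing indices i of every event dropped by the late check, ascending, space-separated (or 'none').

i=0 t=2 v=5: → [0,9); WM=−∞
i=1 t=3 v=5: → [0,9); WM=−∞
i=2 t=0 v=2: → [0,9); WM=−∞
i=3 t=10 v=1: → [9,18); WM=10; [0,9) fires=2
i=4 t=10 v=6: → [9,18); WM=10
i=5 t=11 v=9: → [9,18); WM=10
i=6 t=12 v=3: → [9,18); WM=10
i=7 t=13 v=4: → [9,18); WM=13
i=8 t=16 v=7: → [9,18); WM=13
i=9 t=8 v=2: DROP (t<13-4); WM=13
i=10 t=0 v=1: DROP (t<13-4); WM=13
i=11 t=21 v=7: → [18,27); WM=21; [9,18) fires=6
i=12 t=16 v=1: DROP (t<21-4); WM=21
i=13 t=21 v=7: → [18,27); WM=21
i=14 t=18 v=5: → [18,27); WM=21
i=15 t=23 v=6: → [18,27); WM=23
i=16 t=19 v=2: → [18,27); WM=23
i=17 t=23 v=7: → [18,27); WM=23
i=18 t=27 v=3: → [27,36); WM=23
i=19 t=27 v=3: → [27,36); WM=27; [18,27) fires=4
i=20 t=27 v=6: → [27,36); WM=27

9 10 12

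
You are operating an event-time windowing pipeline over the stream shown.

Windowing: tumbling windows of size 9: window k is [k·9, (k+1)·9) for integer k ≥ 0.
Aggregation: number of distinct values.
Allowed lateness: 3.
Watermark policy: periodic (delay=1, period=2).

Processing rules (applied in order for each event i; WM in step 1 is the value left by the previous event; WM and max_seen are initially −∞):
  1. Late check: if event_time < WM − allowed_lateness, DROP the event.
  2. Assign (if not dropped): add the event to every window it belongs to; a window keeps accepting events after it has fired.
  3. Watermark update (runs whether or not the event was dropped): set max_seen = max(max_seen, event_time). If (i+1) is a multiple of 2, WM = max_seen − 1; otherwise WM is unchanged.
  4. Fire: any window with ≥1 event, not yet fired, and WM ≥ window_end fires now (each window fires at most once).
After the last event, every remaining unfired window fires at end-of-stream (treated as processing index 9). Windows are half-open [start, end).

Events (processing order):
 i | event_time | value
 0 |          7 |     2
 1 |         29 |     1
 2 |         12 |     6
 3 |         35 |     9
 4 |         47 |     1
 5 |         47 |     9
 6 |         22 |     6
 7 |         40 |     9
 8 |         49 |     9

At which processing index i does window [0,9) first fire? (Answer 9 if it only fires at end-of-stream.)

i=0 t=7 v=2: → [0,9); WM=−∞
i=1 t=29 v=1: → [27,36); WM=28; [0,9) fires=1
i=2 t=12 v=6: DROP (t<28-3); WM=28
i=3 t=35 v=9: → [27,36); WM=34
i=4 t=47 v=1: → [45,54); WM=34
i=5 t=47 v=9: → [45,54); WM=46; [27,36) fires=2
i=6 t=22 v=6: DROP (t<46-3); WM=46
i=7 t=40 v=9: DROP (t<46-3); WM=46
i=8 t=49 v=9: → [45,54); WM=46

1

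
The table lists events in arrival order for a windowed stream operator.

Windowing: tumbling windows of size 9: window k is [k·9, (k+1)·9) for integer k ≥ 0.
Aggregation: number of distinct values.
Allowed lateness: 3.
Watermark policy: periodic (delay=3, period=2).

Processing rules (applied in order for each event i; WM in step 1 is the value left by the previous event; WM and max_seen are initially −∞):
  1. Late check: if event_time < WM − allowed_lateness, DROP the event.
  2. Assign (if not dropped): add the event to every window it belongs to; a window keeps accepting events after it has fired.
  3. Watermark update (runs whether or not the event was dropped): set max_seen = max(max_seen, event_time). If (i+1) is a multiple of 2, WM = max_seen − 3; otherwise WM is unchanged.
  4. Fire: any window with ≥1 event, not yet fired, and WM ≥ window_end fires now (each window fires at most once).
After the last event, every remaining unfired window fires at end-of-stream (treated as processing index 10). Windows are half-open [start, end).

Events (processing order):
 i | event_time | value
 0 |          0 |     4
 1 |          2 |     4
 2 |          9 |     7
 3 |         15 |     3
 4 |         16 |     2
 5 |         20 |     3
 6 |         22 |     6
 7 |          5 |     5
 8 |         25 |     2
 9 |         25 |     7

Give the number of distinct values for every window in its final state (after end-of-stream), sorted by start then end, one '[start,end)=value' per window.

[0,9)=1 [9,18)=3 [18,27)=4

i=0 t=0 v=4: → [0,9); WM=−∞
i=1 t=2 v=4: → [0,9); WM=-1
i=2 t=9 v=7: → [9,18); WM=-1
i=3 t=15 v=3: → [9,18); WM=12; [0,9) fires=1
i=4 t=16 v=2: → [9,18); WM=12
i=5 t=20 v=3: → [18,27); WM=17
i=6 t=22 v=6: → [18,27); WM=17
i=7 t=5 v=5: DROP (t<17-3); WM=19; [9,18) fires=3
i=8 t=25 v=2: → [18,27); WM=19
i=9 t=25 v=7: → [18,27); WM=22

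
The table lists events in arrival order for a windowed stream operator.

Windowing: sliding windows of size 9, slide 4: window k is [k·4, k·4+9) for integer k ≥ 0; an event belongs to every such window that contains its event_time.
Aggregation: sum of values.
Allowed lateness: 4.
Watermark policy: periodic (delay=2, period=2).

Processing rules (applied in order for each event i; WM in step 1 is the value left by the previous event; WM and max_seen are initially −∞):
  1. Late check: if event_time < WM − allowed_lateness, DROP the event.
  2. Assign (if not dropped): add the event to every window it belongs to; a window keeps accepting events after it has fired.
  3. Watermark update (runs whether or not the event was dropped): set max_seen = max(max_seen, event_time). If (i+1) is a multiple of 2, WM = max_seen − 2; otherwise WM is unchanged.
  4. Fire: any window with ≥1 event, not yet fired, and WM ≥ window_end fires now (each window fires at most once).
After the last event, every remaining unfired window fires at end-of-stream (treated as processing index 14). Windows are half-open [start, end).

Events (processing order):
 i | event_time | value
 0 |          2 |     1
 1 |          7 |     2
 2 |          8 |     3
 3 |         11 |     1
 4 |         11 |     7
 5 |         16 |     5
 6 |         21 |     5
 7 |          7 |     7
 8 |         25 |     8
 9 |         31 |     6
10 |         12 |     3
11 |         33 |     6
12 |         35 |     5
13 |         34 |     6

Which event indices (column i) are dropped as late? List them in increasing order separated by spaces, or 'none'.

i=0 t=2 v=1: → [0,9); WM=−∞
i=1 t=7 v=2: → [4,13),[0,9); WM=5
i=2 t=8 v=3: → [8,17),[4,13),[0,9); WM=5
i=3 t=11 v=1: → [8,17),[4,13); WM=9; [0,9) fires=6
i=4 t=11 v=7: → [8,17),[4,13); WM=9
i=5 t=16 v=5: → [16,25),[12,21),[8,17); WM=14; [4,13) fires=13
i=6 t=21 v=5: → [20,29),[16,25); WM=14
i=7 t=7 v=7: DROP (t<14-4); WM=19; [8,17) fires=16
i=8 t=25 v=8: → [24,33),[20,29); WM=19
i=9 t=31 v=6: → [28,37),[24,33); WM=29; [12,21) fires=5 [16,25) fires=10 [20,29) fires=13
i=10 t=12 v=3: DROP (t<29-4); WM=29
i=11 t=33 v=6: → [32,41),[28,37); WM=31
i=12 t=35 v=5: → [32,41),[28,37); WM=31
i=13 t=34 v=6: → [32,41),[28,37); WM=33; [24,33) fires=14

7 10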